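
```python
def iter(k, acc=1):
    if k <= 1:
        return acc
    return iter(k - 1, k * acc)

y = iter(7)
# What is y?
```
Call trace:
iter(k=7, acc=1)
  iter(k=6, acc=7)
    iter(k=5, acc=42)
      iter(k=4, acc=210)
        iter(k=3, acc=840)
          iter(k=2, acc=2520)
            iter(k=1, acc=5040)
            -> return 5040
          -> return 5040
        -> return 5040
      -> return 5040
    -> return 5040
  -> return 5040
-> return 5040

Final answer: 5040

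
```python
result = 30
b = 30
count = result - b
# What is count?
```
Trace:
  result=30
  result=30, b=30
  result=30, b=30, count=0

Final answer: 0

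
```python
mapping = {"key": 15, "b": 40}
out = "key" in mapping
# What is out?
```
Trace:
  mapping={'key': 15, 'b': 40}
  mapping={'key': 15, 'b': 40}, out=True

Final answer: True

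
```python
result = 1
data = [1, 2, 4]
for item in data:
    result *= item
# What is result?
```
Trace:
  result=1
  result=1, item=1
  result=2, item=2
  result=8, item=4

Final answer: 8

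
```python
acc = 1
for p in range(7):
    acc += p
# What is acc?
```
Trace:
  acc=1
  acc=1, p=0
  acc=2, p=1
  acc=4, p=2
  acc=7, p=3
  acc=11, p=4
  acc=16, p=5
  acc=22, p=6

Final answer: 22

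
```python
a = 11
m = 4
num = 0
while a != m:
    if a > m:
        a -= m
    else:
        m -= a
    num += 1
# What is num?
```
Trace:
  a=11
  a=11, m=4
  a=11, m=4, num=0
  a=7, m=4, num=1
  a=3, m=4, num=2
  a=3, m=1, num=3
  a=2, m=1, num=4
  a=1, m=1, num=5

Final answer: 5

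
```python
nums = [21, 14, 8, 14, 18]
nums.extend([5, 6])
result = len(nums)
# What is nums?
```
Trace:
  nums=[21, 14, 8, 14, 18]
  nums=[21, 14, 8, 14, 18, 5, 6]
  nums=[21, 14, 8, 14, 18, 5, 6], result=7

Final answer: [21, 14, 8, 14, 18, 5, 6]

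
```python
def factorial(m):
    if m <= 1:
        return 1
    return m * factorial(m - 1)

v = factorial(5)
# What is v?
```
Call trace:
factorial(m=5)
  factorial(m=4)
    factorial(m=3)
      factorial(m=2)
        factorial(m=1)
        -> return 1
      -> return 2
    -> return 6
  -> return 24
-> return 120

Final answer: 120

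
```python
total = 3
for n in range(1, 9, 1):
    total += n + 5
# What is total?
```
Trace:
  total=3
  total=9, n=1
  total=16, n=2
  total=24, n=3
  total=33, n=4
  total=43, n=5
  total=54, n=6
  total=66, n=7
  total=79, n=8

Final answer: 79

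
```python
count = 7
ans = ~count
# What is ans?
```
Trace:
  count=7
  count=7, ans=-8

Final answer: -8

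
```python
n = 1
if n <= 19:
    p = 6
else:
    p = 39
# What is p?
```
Trace:
  n=1
  n=1, p=6

Final answer: 6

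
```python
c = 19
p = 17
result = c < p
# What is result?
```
Trace:
  c=19
  c=19, p=17
  c=19, p=17, result=False

Final answer: False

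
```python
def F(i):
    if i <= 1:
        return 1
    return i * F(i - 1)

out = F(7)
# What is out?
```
Call trace:
F(i=7)
  F(i=6)
    F(i=5)
      F(i=4)
        F(i=3)
          F(i=2)
            F(i=1)
            -> return 1
          -> return 2
        -> return 6
      -> return 24
    -> return 120
  -> return 720
-> return 5040

Final answer: 5040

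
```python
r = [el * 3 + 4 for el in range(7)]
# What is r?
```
Trace:
  el=0
  el=1
  el=2
  el=3
  el=4
  el=5
  el=6
  r=[4, 7, 10, 13, 16, 19, 22]

Final answer: [4, 7, 10, 13, 16, 19, 22]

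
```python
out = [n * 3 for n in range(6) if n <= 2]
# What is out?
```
Trace:
  n=0
  n=1
  n=2
  n=3
  n=4
  n=5
  out=[0, 3, 6]

Final answer: [0, 3, 6]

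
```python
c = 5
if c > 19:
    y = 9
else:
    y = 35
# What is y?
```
Trace:
  c=5
  c=5, y=35

Final answer: 35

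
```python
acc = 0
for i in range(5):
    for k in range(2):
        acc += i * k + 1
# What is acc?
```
Trace:
  acc=0
  acc=1, i=0, k=0
  acc=2, i=0, k=1
  acc=3, i=1, k=0
  acc=5, i=1, k=1
  acc=6, i=2, k=0
  acc=9, i=2, k=1
  acc=10, i=3, k=0
  acc=14, i=3, k=1
  acc=15, i=4, k=0
  acc=20, i=4, k=1

Final answer: 20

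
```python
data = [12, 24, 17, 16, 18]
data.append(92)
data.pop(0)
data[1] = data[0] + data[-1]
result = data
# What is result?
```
Trace:
  data=[12, 24, 17, 16, 18]
  data=[12, 24, 17, 16, 18, 92]
  data=[24, 17, 16, 18, 92]
  data=[24, 116, 16, 18, 92]
  data=[24, 116, 16, 18, 92], result=[24, 116, 16, 18, 92]

Final answer: [24, 116, 16, 18, 92]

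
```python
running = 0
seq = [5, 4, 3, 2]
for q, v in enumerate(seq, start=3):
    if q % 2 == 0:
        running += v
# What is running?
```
Trace:
  running=0
  running=0, q=3, v=5
  running=4, q=4, v=4
  running=4, q=5, v=3
  running=6, q=6, v=2

Final answer: 6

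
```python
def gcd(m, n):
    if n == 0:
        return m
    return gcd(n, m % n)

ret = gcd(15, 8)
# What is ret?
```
Call trace:
gcd(m=15, n=8)
  gcd(m=8, n=7)
    gcd(m=7, n=1)
      gcd(m=1, n=0)
      -> return 1
    -> return 1
  -> return 1
-> return 1

Final answer: 1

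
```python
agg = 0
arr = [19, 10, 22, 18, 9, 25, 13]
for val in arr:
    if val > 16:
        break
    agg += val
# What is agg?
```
Trace:
  agg=0
  agg=0, val=19

Final answer: 0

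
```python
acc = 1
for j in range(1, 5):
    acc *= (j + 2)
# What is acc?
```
Trace:
  acc=1
  acc=3, j=1
  acc=12, j=2
  acc=60, j=3
  acc=360, j=4

Final answer: 360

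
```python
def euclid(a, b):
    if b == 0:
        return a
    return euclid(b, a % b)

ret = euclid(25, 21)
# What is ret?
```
Call trace:
euclid(a=25, b=21)
  euclid(a=21, b=4)
    euclid(a=4, b=1)
      euclid(a=1, b=0)
      -> return 1
    -> return 1
  -> return 1
-> return 1

Final answer: 1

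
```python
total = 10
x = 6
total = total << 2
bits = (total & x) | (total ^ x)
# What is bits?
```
Trace:
  total=10
  total=10, x=6
  total=40, x=6
  total=40, x=6, bits=46

Final answer: 46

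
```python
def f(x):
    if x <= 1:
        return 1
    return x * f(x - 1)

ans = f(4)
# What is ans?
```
Call trace:
f(x=4)
  f(x=3)
    f(x=2)
      f(x=1)
      -> return 1
    -> return 2
  -> return 6
-> return 24

Final answer: 24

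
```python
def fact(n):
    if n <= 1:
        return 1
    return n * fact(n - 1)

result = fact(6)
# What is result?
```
Call trace:
fact(n=6)
  fact(n=5)
    fact(n=4)
      fact(n=3)
        fact(n=2)
          fact(n=1)
          -> return 1
        -> return 2
      -> return 6
    -> return 24
  -> return 120
-> return 720

Final answer: 720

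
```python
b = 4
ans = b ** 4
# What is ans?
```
Trace:
  b=4
  b=4, ans=256

Final answer: 256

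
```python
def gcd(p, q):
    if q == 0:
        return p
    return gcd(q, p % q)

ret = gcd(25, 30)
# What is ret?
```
Call trace:
gcd(p=25, q=30)
  gcd(p=30, q=25)
    gcd(p=25, q=5)
      gcd(p=5, q=0)
      -> return 5
    -> return 5
  -> return 5
-> return 5

Final answer: 5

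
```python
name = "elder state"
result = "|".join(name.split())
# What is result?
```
Trace:
  name='elder state'
  name='elder state', result='elder|state'

Final answer: 'elder|state'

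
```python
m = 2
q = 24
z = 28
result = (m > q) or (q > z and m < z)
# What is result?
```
Trace:
  m=2
  m=2, q=24
  m=2, q=24, z=28
  m=2, q=24, z=28, result=False

Final answer: False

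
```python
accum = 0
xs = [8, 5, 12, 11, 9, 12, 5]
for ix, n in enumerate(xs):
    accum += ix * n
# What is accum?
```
Trace:
  accum=0
  accum=0, ix=0, n=8
  accum=5, ix=1, n=5
  accum=29, ix=2, n=12
  accum=62, ix=3, n=11
  accum=98, ix=4, n=9
  accum=158, ix=5, n=12
  accum=188, ix=6, n=5

Final answer: 188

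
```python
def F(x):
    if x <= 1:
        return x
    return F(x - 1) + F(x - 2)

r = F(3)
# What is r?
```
Call trace:
F(x=3)
  F(x=2)
    F(x=1)
    -> return 1
    F(x=0)
    -> return 0
  -> return 1
  F(x=1)
  -> return 1
-> return 2

Final answer: 2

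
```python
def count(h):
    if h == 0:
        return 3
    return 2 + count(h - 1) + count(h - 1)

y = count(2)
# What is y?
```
Call trace (a repeated sub-call is expanded the first time; later identical calls just restate its return value):
count(h=2)
  count(h=1)
    count(h=0)
    -> return 3
    count(h=0)
    -> return 3
  -> return 8
  count(h=1) -> return 8  (same call as traced above)
-> return 18

Final answer: 18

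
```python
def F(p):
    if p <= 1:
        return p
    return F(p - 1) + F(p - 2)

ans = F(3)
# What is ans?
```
Call trace:
F(p=3)
  F(p=2)
    F(p=1)
    -> return 1
    F(p=0)
    -> return 0
  -> return 1
  F(p=1)
  -> return 1
-> return 2

Final answer: 2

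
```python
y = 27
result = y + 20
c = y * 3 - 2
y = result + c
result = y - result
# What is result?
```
Trace:
  y=27
  y=27, result=47
  y=27, result=47, c=79
  y=126, result=47, c=79
  y=126, result=79, c=79

Final answer: 79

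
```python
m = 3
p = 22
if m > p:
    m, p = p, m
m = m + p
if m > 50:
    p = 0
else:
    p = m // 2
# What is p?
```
Trace:
  m=3
  m=3, p=22
  m=3, p=22
  m=25, p=22
  m=25, p=12

Final answer: 12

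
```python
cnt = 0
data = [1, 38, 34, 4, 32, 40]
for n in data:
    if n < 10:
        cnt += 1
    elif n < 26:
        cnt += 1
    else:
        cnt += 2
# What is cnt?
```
Trace:
  cnt=0
  cnt=1, n=1
  cnt=3, n=38
  cnt=5, n=34
  cnt=6, n=4
  cnt=8, n=32
  cnt=10, n=40

Final answer: 10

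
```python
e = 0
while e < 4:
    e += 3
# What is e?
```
Trace:
  e=0
  e=3
  e=6

Final answer: 6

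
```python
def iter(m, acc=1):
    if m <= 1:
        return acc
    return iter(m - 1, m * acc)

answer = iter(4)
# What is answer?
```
Call trace:
iter(m=4, acc=1)
  iter(m=3, acc=4)
    iter(m=2, acc=12)
      iter(m=1, acc=24)
      -> return 24
    -> return 24
  -> return 24
-> return 24

Final answer: 24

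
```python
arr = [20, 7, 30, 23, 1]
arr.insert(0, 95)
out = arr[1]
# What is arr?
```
Trace:
  arr=[20, 7, 30, 23, 1]
  arr=[95, 20, 7, 30, 23, 1]
  arr=[95, 20, 7, 30, 23, 1], out=20

Final answer: [95, 20, 7, 30, 23, 1]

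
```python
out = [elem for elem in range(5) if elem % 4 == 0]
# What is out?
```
Trace:
  elem=0
  elem=1
  elem=2
  elem=3
  elem=4
  out=[0, 4]

Final answer: [0, 4]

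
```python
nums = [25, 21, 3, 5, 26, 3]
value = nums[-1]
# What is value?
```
Trace:
  nums=[25, 21, 3, 5, 26, 3]
  nums=[25, 21, 3, 5, 26, 3], value=3

Final answer: 3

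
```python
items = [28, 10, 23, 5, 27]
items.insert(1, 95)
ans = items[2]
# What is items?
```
Trace:
  items=[28, 10, 23, 5, 27]
  items=[28, 95, 10, 23, 5, 27]
  items=[28, 95, 10, 23, 5, 27], ans=10

Final answer: [28, 95, 10, 23, 5, 27]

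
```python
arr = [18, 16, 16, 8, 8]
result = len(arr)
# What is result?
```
Trace:
  arr=[18, 16, 16, 8, 8]
  arr=[18, 16, 16, 8, 8], result=5

Final answer: 5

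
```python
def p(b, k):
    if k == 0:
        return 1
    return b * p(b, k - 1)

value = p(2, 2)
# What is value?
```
Call trace:
p(b=2, k=2)
  p(b=2, k=1)
    p(b=2, k=0)
    -> return 1
  -> return 2
-> return 4

Final answer: 4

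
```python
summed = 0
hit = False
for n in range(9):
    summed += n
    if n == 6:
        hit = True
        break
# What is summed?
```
Trace:
  summed=0
  summed=0, hit=False
  summed=0, hit=False, n=0
  summed=1, hit=False, n=1
  summed=3, hit=False, n=2
  summed=6, hit=False, n=3
  summed=10, hit=False, n=4
  summed=15, hit=False, n=5
  summed=21, hit=True, n=6

Final answer: 21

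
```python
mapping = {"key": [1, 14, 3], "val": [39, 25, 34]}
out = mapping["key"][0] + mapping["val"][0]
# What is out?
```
Trace:
  mapping={'key': [1, 14, 3], 'val': [39, 25, 34]}
  mapping={'key': [1, 14, 3], 'val': [39, 25, 34]}, out=40

Final answer: 40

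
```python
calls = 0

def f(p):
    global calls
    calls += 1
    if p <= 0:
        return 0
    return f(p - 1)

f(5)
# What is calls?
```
Call trace:
f(p=5)
  f(p=4)
    f(p=3)
      f(p=2)
        f(p=1)
          f(p=0)
          -> return 0
        -> return 0
      -> return 0
    -> return 0
  -> return 0
-> return 0

calls is incremented once per call. f is entered once for each p = 5, 4, 3, 2, 1, 0 (the p <= 0 call returns without recursing), i.e. 5 + 1 calls.
calls = 6

Final answer: 6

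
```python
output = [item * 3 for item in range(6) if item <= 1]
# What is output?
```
Trace:
  item=0
  item=1
  item=2
  item=3
  item=4
  item=5
  output=[0, 3]

Final answer: [0, 3]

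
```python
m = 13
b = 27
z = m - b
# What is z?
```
Trace:
  m=13
  m=13, b=27
  m=13, b=27, z=-14

Final answer: -14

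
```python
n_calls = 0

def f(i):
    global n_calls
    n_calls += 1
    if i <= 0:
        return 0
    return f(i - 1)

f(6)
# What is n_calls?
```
Call trace:
f(i=6)
  f(i=5)
    f(i=4)
      f(i=3)
        f(i=2)
          f(i=1)
            f(i=0)
            -> return 0
          -> return 0
        -> return 0
      -> return 0
    -> return 0
  -> return 0
-> return 0

n_calls is incremented once per call. f is entered once for each i = 6, 5, 4, 3, 2, 1, 0 (the i <= 0 call returns without recursing), i.e. 6 + 1 calls.
n_calls = 7

Final answer: 7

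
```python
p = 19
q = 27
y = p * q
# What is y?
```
Trace:
  p=19
  p=19, q=27
  p=19, q=27, y=513

Final answer: 513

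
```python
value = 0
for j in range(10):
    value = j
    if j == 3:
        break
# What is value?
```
Trace:
  value=0
  value=0, j=0
  value=1, j=1
  value=2, j=2
  value=3, j=3

Final answer: 3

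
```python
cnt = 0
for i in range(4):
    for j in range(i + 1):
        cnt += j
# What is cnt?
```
Trace:
  cnt=0
  cnt=0, i=0, j=0
  cnt=0, i=1, j=0
  cnt=1, i=1, j=1
  cnt=1, i=2, j=0
  cnt=2, i=2, j=1
  cnt=4, i=2, j=2
  cnt=4, i=3, j=0
  cnt=5, i=3, j=1
  cnt=7, i=3, j=2
  cnt=10, i=3, j=3

Final answer: 10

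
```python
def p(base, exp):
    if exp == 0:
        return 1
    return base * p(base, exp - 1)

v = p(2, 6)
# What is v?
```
Call trace:
p(base=2, exp=6)
  p(base=2, exp=5)
    p(base=2, exp=4)
      p(base=2, exp=3)
        p(base=2, exp=2)
          p(base=2, exp=1)
            p(base=2, exp=0)
            -> return 1
          -> return 2
        -> return 4
      -> return 8
    -> return 16
  -> return 32
-> return 64

Final answer: 64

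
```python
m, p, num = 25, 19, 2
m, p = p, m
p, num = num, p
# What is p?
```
Trace:
  m=25, p=19, num=2
  m=19, p=25, num=2
  m=19, p=2, num=25

Final answer: 2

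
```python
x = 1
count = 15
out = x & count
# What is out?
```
Trace:
  x=1
  x=1, count=15
  x=1, count=15, out=1

Final answer: 1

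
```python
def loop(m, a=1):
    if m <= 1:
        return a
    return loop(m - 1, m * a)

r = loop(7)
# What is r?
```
Call trace:
loop(m=7, a=1)
  loop(m=6, a=7)
    loop(m=5, a=42)
      loop(m=4, a=210)
        loop(m=3, a=840)
          loop(m=2, a=2520)
            loop(m=1, a=5040)
            -> return 5040
          -> return 5040
        -> return 5040
      -> return 5040
    -> return 5040
  -> return 5040
-> return 5040

Final answer: 5040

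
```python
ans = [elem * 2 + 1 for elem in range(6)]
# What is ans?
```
Trace:
  elem=0
  elem=1
  elem=2
  elem=3
  elem=4
  elem=5
  ans=[1, 3, 5, 7, 9, 11]

Final answer: [1, 3, 5, 7, 9, 11]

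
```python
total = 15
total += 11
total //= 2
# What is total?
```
Trace:
  total=15
  total=26
  total=13

Final answer: 13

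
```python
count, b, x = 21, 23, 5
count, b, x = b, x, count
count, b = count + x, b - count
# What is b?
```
Trace:
  count=21, b=23, x=5
  count=23, b=5, x=21
  count=44, b=-18, x=21

Final answer: -18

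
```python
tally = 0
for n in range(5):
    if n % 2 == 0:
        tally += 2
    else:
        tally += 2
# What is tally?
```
Trace:
  tally=0
  tally=2, n=0
  tally=4, n=1
  tally=6, n=2
  tally=8, n=3
  tally=10, n=4

Final answer: 10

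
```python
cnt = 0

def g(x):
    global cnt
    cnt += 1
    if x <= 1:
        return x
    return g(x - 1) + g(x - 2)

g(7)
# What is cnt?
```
Call trace (a repeated sub-call is expanded the first time; later identical calls just restate its return value):
g(x=7)
  g(x=6)
    g(x=5)
      g(x=4)
        g(x=3)
          g(x=2)
            g(x=1)
            -> return 1
            g(x=0)
            -> return 0
          -> return 1
          g(x=1)
          -> return 1
        -> return 2
        g(x=2) -> return 1  (same call as traced above)
      -> return 3
      g(x=3) -> return 2  (same call as traced above)
    -> return 5
    g(x=4) -> return 3  (same call as traced above)
  -> return 8
  g(x=5) -> return 5  (same call as traced above)
-> return 13

cnt is incremented once per call, so count the calls in each subtree. Let C(x) = number of calls made by g(x).
C(0) = C(1) = 1 (base case, no recursion); C(x) = 1 + C(x - 1) + C(x - 2) otherwise.
C(2) = 1 + C(1) + C(0) = 1 + 1 + 1 = 3
C(3) = 1 + C(2) + C(1) = 1 + 3 + 1 = 5
C(4) = 1 + C(3) + C(2) = 1 + 5 + 3 = 9
C(5) = 1 + C(4) + C(3) = 1 + 9 + 5 = 15
C(6) = 1 + C(5) + C(4) = 1 + 15 + 9 = 25
C(7) = 1 + C(6) + C(5) = 1 + 25 + 15 = 41
cnt = C(7) = 41

Final answer: 41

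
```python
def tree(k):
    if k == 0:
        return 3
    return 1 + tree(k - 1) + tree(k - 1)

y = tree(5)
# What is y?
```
Call trace (a repeated sub-call is expanded the first time; later identical calls just restate its return value):
tree(k=5)
  tree(k=4)
    tree(k=3)
      tree(k=2)
        tree(k=1)
          tree(k=0)
          -> return 3
          tree(k=0)
          -> return 3
        -> return 7
        tree(k=1) -> return 7  (same call as traced above)
      -> return 15
      tree(k=2) -> return 15  (same call as traced above)
    -> return 31
    tree(k=3) -> return 31  (same call as traced above)
  -> return 63
  tree(k=4) -> return 63  (same call as traced above)
-> return 127

Final answer: 127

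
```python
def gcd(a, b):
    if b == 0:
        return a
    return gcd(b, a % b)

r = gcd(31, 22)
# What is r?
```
Call trace:
gcd(a=31, b=22)
  gcd(a=22, b=9)
    gcd(a=9, b=4)
      gcd(a=4, b=1)
        gcd(a=1, b=0)
        -> return 1
      -> return 1
    -> return 1
  -> return 1
-> return 1

Final answer: 1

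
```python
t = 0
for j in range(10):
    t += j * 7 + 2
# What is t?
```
Trace:
  t=0
  t=2, j=0
  t=11, j=1
  t=27, j=2
  t=50, j=3
  t=80, j=4
  t=117, j=5
  t=161, j=6
  t=212, j=7
  t=270, j=8
  t=335, j=9

Final answer: 335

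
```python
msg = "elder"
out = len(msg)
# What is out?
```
Trace:
  msg='elder'
  msg='elder', out=5

Final answer: 5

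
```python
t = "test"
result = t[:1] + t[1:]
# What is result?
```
Trace:
  t='test'
  t='test', result='test'

Final answer: 'test'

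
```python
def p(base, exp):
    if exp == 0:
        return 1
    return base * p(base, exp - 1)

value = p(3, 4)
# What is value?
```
Call trace:
p(base=3, exp=4)
  p(base=3, exp=3)
    p(base=3, exp=2)
      p(base=3, exp=1)
        p(base=3, exp=0)
        -> return 1
      -> return 3
    -> return 9
  -> return 27
-> return 81

Final answer: 81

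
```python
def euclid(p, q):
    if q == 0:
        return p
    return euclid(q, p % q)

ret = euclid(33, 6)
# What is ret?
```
Call trace:
euclid(p=33, q=6)
  euclid(p=6, q=3)
    euclid(p=3, q=0)
    -> return 3
  -> return 3
-> return 3

Final answer: 3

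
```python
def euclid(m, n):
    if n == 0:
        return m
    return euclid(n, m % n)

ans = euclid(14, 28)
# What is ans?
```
Call trace:
euclid(m=14, n=28)
  euclid(m=28, n=14)
    euclid(m=14, n=0)
    -> return 14
  -> return 14
-> return 14

Final answer: 14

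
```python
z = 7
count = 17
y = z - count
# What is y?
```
Trace:
  z=7
  z=7, count=17
  z=7, count=17, y=-10

Final answer: -10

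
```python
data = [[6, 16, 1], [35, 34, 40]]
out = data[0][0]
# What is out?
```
Trace:
  data=[[6, 16, 1], [35, 34, 40]]
  data=[[6, 16, 1], [35, 34, 40]], out=6

Final answer: 6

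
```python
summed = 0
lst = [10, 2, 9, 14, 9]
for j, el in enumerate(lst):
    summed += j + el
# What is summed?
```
Trace:
  summed=0
  summed=10, j=0, el=10
  summed=13, j=1, el=2
  summed=24, j=2, el=9
  summed=41, j=3, el=14
  summed=54, j=4, el=9

Final answer: 54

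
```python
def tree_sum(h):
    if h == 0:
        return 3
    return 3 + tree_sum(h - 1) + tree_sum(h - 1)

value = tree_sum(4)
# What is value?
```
Call trace (a repeated sub-call is expanded the first time; later identical calls just restate its return value):
tree_sum(h=4)
  tree_sum(h=3)
    tree_sum(h=2)
      tree_sum(h=1)
        tree_sum(h=0)
        -> return 3
        tree_sum(h=0)
        -> return 3
      -> return 9
      tree_sum(h=1) -> return 9  (same call as traced above)
    -> return 21
    tree_sum(h=2) -> return 21  (same call as traced above)
  -> return 45
  tree_sum(h=3) -> return 45  (same call as traced above)
-> return 93

Final answer: 93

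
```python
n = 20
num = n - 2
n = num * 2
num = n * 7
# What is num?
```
Trace:
  n=20
  n=20, num=18
  n=36, num=18
  n=36, num=252

Final answer: 252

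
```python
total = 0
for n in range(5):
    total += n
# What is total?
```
Trace:
  total=0
  total=0, n=0
  total=1, n=1
  total=3, n=2
  total=6, n=3
  total=10, n=4

Final answer: 10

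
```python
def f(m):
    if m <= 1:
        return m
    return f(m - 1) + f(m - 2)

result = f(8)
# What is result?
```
Call trace (a repeated sub-call is expanded the first time; later identical calls just restate its return value):
f(m=8)
  f(m=7)
    f(m=6)
      f(m=5)
        f(m=4)
          f(m=3)
            f(m=2)
              f(m=1)
              -> return 1
              f(m=0)
              -> return 0
            -> return 1
            f(m=1)
            -> return 1
          -> return 2
          f(m=2) -> return 1  (same call as traced above)
        -> return 3
        f(m=3) -> return 2  (same call as traced above)
      -> return 5
      f(m=4) -> return 3  (same call as traced above)
    -> return 8
    f(m=5) -> return 5  (same call as traced above)
  -> return 13
  f(m=6) -> return 8  (same call as traced above)
-> return 21

Final answer: 21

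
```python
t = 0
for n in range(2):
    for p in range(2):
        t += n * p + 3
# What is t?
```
Trace:
  t=0
  t=3, n=0, p=0
  t=6, n=0, p=1
  t=9, n=1, p=0
  t=13, n=1, p=1

Final answer: 13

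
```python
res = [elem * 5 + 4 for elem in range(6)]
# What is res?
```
Trace:
  elem=0
  elem=1
  elem=2
  elem=3
  elem=4
  elem=5
  res=[4, 9, 14, 19, 24, 29]

Final answer: [4, 9, 14, 19, 24, 29]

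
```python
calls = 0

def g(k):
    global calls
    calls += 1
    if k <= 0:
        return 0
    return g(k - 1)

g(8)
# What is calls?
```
Call trace:
g(k=8)
  g(k=7)
    g(k=6)
      g(k=5)
        g(k=4)
          g(k=3)
            g(k=2)
              g(k=1)
                g(k=0)
                -> return 0
              -> return 0
            -> return 0
          -> return 0
        -> return 0
      -> return 0
    -> return 0
  -> return 0
-> return 0

calls is incremented once per call. g is entered once for each k = 8, 7, 6, 5, 4, 3, 2, 1, 0 (the k <= 0 call returns without recursing), i.e. 8 + 1 calls.
calls = 9

Final answer: 9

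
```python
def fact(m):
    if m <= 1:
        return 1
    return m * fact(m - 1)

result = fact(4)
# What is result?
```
Call trace:
fact(m=4)
  fact(m=3)
    fact(m=2)
      fact(m=1)
      -> return 1
    -> return 2
  -> return 6
-> return 24

Final answer: 24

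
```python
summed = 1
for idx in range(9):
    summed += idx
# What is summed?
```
Trace:
  summed=1
  summed=1, idx=0
  summed=2, idx=1
  summed=4, idx=2
  summed=7, idx=3
  summed=11, idx=4
  summed=16, idx=5
  summed=22, idx=6
  summed=29, idx=7
  summed=37, idx=8

Final answer: 37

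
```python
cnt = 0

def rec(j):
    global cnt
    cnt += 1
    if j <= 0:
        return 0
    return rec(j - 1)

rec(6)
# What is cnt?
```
Call trace:
rec(j=6)
  rec(j=5)
    rec(j=4)
      rec(j=3)
        rec(j=2)
          rec(j=1)
            rec(j=0)
            -> return 0
          -> return 0
        -> return 0
      -> return 0
    -> return 0
  -> return 0
-> return 0

cnt is incremented once per call. rec is entered once for each j = 6, 5, 4, 3, 2, 1, 0 (the j <= 0 call returns without recursing), i.e. 6 + 1 calls.
cnt = 7

Final answer: 7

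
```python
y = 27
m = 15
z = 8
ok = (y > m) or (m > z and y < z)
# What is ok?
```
Trace:
  y=27
  y=27, m=15
  y=27, m=15, z=8
  y=27, m=15, z=8, ok=True

Final answer: True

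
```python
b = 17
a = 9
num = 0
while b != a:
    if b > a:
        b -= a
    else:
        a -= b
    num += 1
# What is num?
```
Trace:
  b=17
  b=17, a=9
  b=17, a=9, num=0
  b=8, a=9, num=1
  b=8, a=1, num=2
  b=7, a=1, num=3
  b=6, a=1, num=4
  b=5, a=1, num=5
  b=4, a=1, num=6
  b=3, a=1, num=7
  b=2, a=1, num=8
  b=1, a=1, num=9

Final answer: 9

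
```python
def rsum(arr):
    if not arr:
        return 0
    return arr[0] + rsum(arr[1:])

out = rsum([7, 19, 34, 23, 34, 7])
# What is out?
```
Call trace:
rsum(arr=[7, 19, 34, 23, 34, 7])
  rsum(arr=[19, 34, 23, 34, 7])
    rsum(arr=[34, 23, 34, 7])
      rsum(arr=[23, 34, 7])
        rsum(arr=[34, 7])
          rsum(arr=[7])
            rsum(arr=[])
            -> return 0
          -> return 7
        -> return 41
      -> return 64
    -> return 98
  -> return 117
-> return 124

Final answer: 124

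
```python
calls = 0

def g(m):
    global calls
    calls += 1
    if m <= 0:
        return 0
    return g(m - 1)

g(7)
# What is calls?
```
Call trace:
g(m=7)
  g(m=6)
    g(m=5)
      g(m=4)
        g(m=3)
          g(m=2)
            g(m=1)
              g(m=0)
              -> return 0
            -> return 0
          -> return 0
        -> return 0
      -> return 0
    -> return 0
  -> return 0
-> return 0

calls is incremented once per call. g is entered once for each m = 7, 6, 5, 4, 3, 2, 1, 0 (the m <= 0 call returns without recursing), i.e. 7 + 1 calls.
calls = 8

Final answer: 8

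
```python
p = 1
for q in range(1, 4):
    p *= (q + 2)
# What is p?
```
Trace:
  p=1
  p=3, q=1
  p=12, q=2
  p=60, q=3

Final answer: 60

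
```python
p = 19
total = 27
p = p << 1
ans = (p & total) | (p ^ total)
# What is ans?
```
Trace:
  p=19
  p=19, total=27
  p=38, total=27
  p=38, total=27, ans=63

Final answer: 63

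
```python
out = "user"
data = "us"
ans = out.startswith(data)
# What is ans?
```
Trace:
  out='user'
  out='user', data='us'
  out='user', data='us', ans=True

Final answer: True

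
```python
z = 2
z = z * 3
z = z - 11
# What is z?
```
Trace:
  z=2
  z=6
  z=-5

Final answer: -5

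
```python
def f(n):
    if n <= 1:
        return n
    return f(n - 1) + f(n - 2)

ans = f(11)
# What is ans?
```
Call trace (a repeated sub-call is expanded the first time; later identical calls just restate its return value):
f(n=11)
  f(n=10)
    f(n=9)
      f(n=8)
        f(n=7)
          f(n=6)
            f(n=5)
              f(n=4)
                f(n=3)
                  f(n=2)
                    f(n=1)
                    -> return 1
                    f(n=0)
                    -> return 0
                  -> return 1
                  f(n=1)
                  -> return 1
                -> return 2
                f(n=2) -> return 1  (same call as traced above)
              -> return 3
              f(n=3) -> return 2  (same call as traced above)
            -> return 5
            f(n=4) -> return 3  (same call as traced above)
          -> return 8
          f(n=5) -> return 5  (same call as traced above)
        -> return 13
        f(n=6) -> return 8  (same call as traced above)
      -> return 21
      f(n=7) -> return 13  (same call as traced above)
    -> return 34
    f(n=8) -> return 21  (same call as traced above)
  -> return 55
  f(n=9) -> return 34  (same call as traced above)
-> return 89

Final answer: 89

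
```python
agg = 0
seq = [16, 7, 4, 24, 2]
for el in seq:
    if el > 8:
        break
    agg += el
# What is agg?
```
Trace:
  agg=0
  agg=0, el=16

Final answer: 0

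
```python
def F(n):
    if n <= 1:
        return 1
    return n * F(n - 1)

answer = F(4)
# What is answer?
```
Call trace:
F(n=4)
  F(n=3)
    F(n=2)
      F(n=1)
      -> return 1
    -> return 2
  -> return 6
-> return 24

Final answer: 24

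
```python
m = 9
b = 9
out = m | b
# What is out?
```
Trace:
  m=9
  m=9, b=9
  m=9, b=9, out=9

Final answer: 9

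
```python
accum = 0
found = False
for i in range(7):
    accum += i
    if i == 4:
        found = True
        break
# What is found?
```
Trace:
  accum=0
  accum=0, found=False
  accum=0, found=False, i=0
  accum=1, found=False, i=1
  accum=3, found=False, i=2
  accum=6, found=False, i=3
  accum=10, found=True, i=4

Final answer: True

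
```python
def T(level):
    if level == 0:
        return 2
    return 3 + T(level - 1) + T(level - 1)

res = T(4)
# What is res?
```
Call trace (a repeated sub-call is expanded the first time; later identical calls just restate its return value):
T(level=4)
  T(level=3)
    T(level=2)
      T(level=1)
        T(level=0)
        -> return 2
        T(level=0)
        -> return 2
      -> return 7
      T(level=1) -> return 7  (same call as traced above)
    -> return 17
    T(level=2) -> return 17  (same call as traced above)
  -> return 37
  T(level=3) -> return 37  (same call as traced above)
-> return 77

Final answer: 77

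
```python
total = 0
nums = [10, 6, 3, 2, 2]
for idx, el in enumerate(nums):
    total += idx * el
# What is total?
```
Trace:
  total=0
  total=0, idx=0, el=10
  total=6, idx=1, el=6
  total=12, idx=2, el=3
  total=18, idx=3, el=2
  total=26, idx=4, el=2

Final answer: 26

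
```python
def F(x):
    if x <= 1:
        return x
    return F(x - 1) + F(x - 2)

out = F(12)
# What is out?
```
Call trace (a repeated sub-call is expanded the first time; later identical calls just restate its return value):
F(x=12)
  F(x=11)
    F(x=10)
      F(x=9)
        F(x=8)
          F(x=7)
            F(x=6)
              F(x=5)
                F(x=4)
                  F(x=3)
                    F(x=2)
                      F(x=1)
                      -> return 1
                      F(x=0)
                      -> return 0
                    -> return 1
                    F(x=1)
                    -> return 1
                  -> return 2
                  F(x=2) -> return 1  (same call as traced above)
                -> return 3
                F(x=3) -> return 2  (same call as traced above)
              -> return 5
              F(x=4) -> return 3  (same call as traced above)
            -> return 8
            F(x=5) -> return 5  (same call as traced above)
          -> return 13
          F(x=6) -> return 8  (same call as traced above)
        -> return 21
        F(x=7) -> return 13  (same call as traced above)
      -> return 34
      F(x=8) -> return 21  (same call as traced above)
    -> return 55
    F(x=9) -> return 34  (same call as traced above)
  -> return 89
  F(x=10) -> return 55  (same call as traced above)
-> return 144

Final answer: 144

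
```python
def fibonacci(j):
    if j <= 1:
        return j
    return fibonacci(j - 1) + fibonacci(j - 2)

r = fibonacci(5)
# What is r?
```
Call trace (a repeated sub-call is expanded the first time; later identical calls just restate its return value):
fibonacci(j=5)
  fibonacci(j=4)
    fibonacci(j=3)
      fibonacci(j=2)
        fibonacci(j=1)
        -> return 1
        fibonacci(j=0)
        -> return 0
      -> return 1
      fibonacci(j=1)
      -> return 1
    -> return 2
    fibonacci(j=2) -> return 1  (same call as traced above)
  -> return 3
  fibonacci(j=3) -> return 2  (same call as traced above)
-> return 5

Final answer: 5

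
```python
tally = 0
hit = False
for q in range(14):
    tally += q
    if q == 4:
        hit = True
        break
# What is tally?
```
Trace:
  tally=0
  tally=0, hit=False
  tally=0, hit=False, q=0
  tally=1, hit=False, q=1
  tally=3, hit=False, q=2
  tally=6, hit=False, q=3
  tally=10, hit=True, q=4

Final answer: 10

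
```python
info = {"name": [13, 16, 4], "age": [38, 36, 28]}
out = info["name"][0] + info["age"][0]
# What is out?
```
Trace:
  info={'name': [13, 16, 4], 'age': [38, 36, 28]}
  info={'name': [13, 16, 4], 'age': [38, 36, 28]}, out=51

Final answer: 51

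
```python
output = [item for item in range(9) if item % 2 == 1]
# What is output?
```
Trace:
  item=0
  item=1
  item=2
  item=3
  item=4
  item=5
  item=6
  item=7
  item=8
  output=[1, 3, 5, 7]

Final answer: [1, 3, 5, 7]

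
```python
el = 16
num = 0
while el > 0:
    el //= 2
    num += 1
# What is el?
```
Trace:
  el=16
  el=16, num=0
  el=8, num=1
  el=4, num=2
  el=2, num=3
  el=1, num=4
  el=0, num=5

Final answer: 0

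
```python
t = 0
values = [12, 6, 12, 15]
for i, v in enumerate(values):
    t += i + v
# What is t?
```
Trace:
  t=0
  t=12, i=0, v=12
  t=19, i=1, v=6
  t=33, i=2, v=12
  t=51, i=3, v=15

Final answer: 51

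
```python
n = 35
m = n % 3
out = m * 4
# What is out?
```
Trace:
  n=35
  n=35, m=2
  n=35, m=2, out=8

Final answer: 8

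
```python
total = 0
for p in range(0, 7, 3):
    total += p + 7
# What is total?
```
Trace:
  total=0
  total=7, p=0
  total=17, p=3
  total=30, p=6

Final answer: 30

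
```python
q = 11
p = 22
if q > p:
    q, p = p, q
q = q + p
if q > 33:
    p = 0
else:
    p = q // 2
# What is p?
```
Trace:
  q=11
  q=11, p=22
  q=11, p=22
  q=33, p=22
  q=33, p=16

Final answer: 16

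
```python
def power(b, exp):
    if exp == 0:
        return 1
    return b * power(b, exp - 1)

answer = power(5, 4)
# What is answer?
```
Call trace:
power(b=5, exp=4)
  power(b=5, exp=3)
    power(b=5, exp=2)
      power(b=5, exp=1)
        power(b=5, exp=0)
        -> return 1
      -> return 5
    -> return 25
  -> return 125
-> return 625

Final answer: 625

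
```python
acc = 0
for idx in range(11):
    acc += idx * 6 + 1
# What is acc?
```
Trace:
  acc=0
  acc=1, idx=0
  acc=8, idx=1
  acc=21, idx=2
  acc=40, idx=3
  acc=65, idx=4
  acc=96, idx=5
  acc=133, idx=6
  acc=176, idx=7
  acc=225, idx=8
  acc=280, idx=9
  acc=341, idx=10

Final answer: 341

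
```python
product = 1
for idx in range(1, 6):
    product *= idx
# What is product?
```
Trace:
  product=1
  product=1, idx=1
  product=2, idx=2
  product=6, idx=3
  product=24, idx=4
  product=120, idx=5

Final answer: 120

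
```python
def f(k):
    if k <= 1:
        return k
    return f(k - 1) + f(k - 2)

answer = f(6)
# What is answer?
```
Call trace (a repeated sub-call is expanded the first time; later identical calls just restate its return value):
f(k=6)
  f(k=5)
    f(k=4)
      f(k=3)
        f(k=2)
          f(k=1)
          -> return 1
          f(k=0)
          -> return 0
        -> return 1
        f(k=1)
        -> return 1
      -> return 2
      f(k=2) -> return 1  (same call as traced above)
    -> return 3
    f(k=3) -> return 2  (same call as traced above)
  -> return 5
  f(k=4) -> return 3  (same call as traced above)
-> return 8

Final answer: 8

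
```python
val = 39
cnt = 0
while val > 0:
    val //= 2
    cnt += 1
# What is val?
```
Trace:
  val=39
  val=39, cnt=0
  val=19, cnt=1
  val=9, cnt=2
  val=4, cnt=3
  val=2, cnt=4
  val=1, cnt=5
  val=0, cnt=6

Final answer: 0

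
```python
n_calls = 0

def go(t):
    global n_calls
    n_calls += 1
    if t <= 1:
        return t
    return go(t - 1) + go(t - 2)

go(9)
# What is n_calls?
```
Call trace (a repeated sub-call is expanded the first time; later identical calls just restate its return value):
go(t=9)
  go(t=8)
    go(t=7)
      go(t=6)
        go(t=5)
          go(t=4)
            go(t=3)
              go(t=2)
                go(t=1)
                -> return 1
                go(t=0)
                -> return 0
              -> return 1
              go(t=1)
              -> return 1
            -> return 2
            go(t=2) -> return 1  (same call as traced above)
          -> return 3
          go(t=3) -> return 2  (same call as traced above)
        -> return 5
        go(t=4) -> return 3  (same call as traced above)
      -> return 8
      go(t=5) -> return 5  (same call as traced above)
    -> return 13
    go(t=6) -> return 8  (same call as traced above)
  -> return 21
  go(t=7) -> return 13  (same call as traced above)
-> return 34

n_calls is incremented once per call, so count the calls in each subtree. Let C(t) = number of calls made by go(t).
C(0) = C(1) = 1 (base case, no recursion); C(t) = 1 + C(t - 1) + C(t - 2) otherwise.
C(2) = 1 + C(1) + C(0) = 1 + 1 + 1 = 3
C(3) = 1 + C(2) + C(1) = 1 + 3 + 1 = 5
C(4) = 1 + C(3) + C(2) = 1 + 5 + 3 = 9
C(5) = 1 + C(4) + C(3) = 1 + 9 + 5 = 15
C(6) = 1 + C(5) + C(4) = 1 + 15 + 9 = 25
C(7) = 1 + C(6) + C(5) = 1 + 25 + 15 = 41
C(8) = 1 + C(7) + C(6) = 1 + 41 + 25 = 67
C(9) = 1 + C(8) + C(7) = 1 + 67 + 41 = 109
n_calls = C(9) = 109

Final answer: 109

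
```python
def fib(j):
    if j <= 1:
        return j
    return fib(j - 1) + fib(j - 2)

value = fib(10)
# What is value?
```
Call trace (a repeated sub-call is expanded the first time; later identical calls just restate its return value):
fib(j=10)
  fib(j=9)
    fib(j=8)
      fib(j=7)
        fib(j=6)
          fib(j=5)
            fib(j=4)
              fib(j=3)
                fib(j=2)
                  fib(j=1)
                  -> return 1
                  fib(j=0)
                  -> return 0
                -> return 1
                fib(j=1)
                -> return 1
              -> return 2
              fib(j=2) -> return 1  (same call as traced above)
            -> return 3
            fib(j=3) -> return 2  (same call as traced above)
          -> return 5
          fib(j=4) -> return 3  (same call as traced above)
        -> return 8
        fib(j=5) -> return 5  (same call as traced above)
      -> return 13
      fib(j=6) -> return 8  (same call as traced above)
    -> return 21
    fib(j=7) -> return 13  (same call as traced above)
  -> return 34
  fib(j=8) -> return 21  (same call as traced above)
-> return 55

Final answer: 55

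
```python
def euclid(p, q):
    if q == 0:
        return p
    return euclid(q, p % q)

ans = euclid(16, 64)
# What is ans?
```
Call trace:
euclid(p=16, q=64)
  euclid(p=64, q=16)
    euclid(p=16, q=0)
    -> return 16
  -> return 16
-> return 16

Final answer: 16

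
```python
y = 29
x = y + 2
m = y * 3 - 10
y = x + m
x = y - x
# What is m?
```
Trace:
  y=29
  y=29, x=31
  y=29, x=31, m=77
  y=108, x=31, m=77
  y=108, x=77, m=77

Final answer: 77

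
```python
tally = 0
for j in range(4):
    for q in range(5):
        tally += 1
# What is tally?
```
Trace:
  tally=0
  tally=1, j=0, q=0
  tally=2, j=0, q=1
  tally=3, j=0, q=2
  tally=4, j=0, q=3
  tally=5, j=0, q=4
  tally=6, j=1, q=0
  tally=7, j=1, q=1
  tally=8, j=1, q=2
  tally=9, j=1, q=3
  tally=10, j=1, q=4
  tally=11, j=2, q=0
  tally=12, j=2, q=1
  tally=13, j=2, q=2
  tally=14, j=2, q=3
  tally=15, j=2, q=4
  tally=16, j=3, q=0
  tally=17, j=3, q=1
  tally=18, j=3, q=2
  tally=19, j=3, q=3
  tally=20, j=3, q=4

Final answer: 20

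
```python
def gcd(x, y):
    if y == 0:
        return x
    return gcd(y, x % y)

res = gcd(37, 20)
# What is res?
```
Call trace:
gcd(x=37, y=20)
  gcd(x=20, y=17)
    gcd(x=17, y=3)
      gcd(x=3, y=2)
        gcd(x=2, y=1)
          gcd(x=1, y=0)
          -> return 1
        -> return 1
      -> return 1
    -> return 1
  -> return 1
-> return 1

Final answer: 1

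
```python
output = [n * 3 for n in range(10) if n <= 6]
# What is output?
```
Trace:
  n=0
  n=1
  n=2
  n=3
  n=4
  n=5
  n=6
  n=7
  n=8
  n=9
  output=[0, 3, 6, 9, 12, 15, 18]

Final answer: [0, 3, 6, 9, 12, 15, 18]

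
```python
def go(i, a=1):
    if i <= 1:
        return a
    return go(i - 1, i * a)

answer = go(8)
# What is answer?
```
Call trace:
go(i=8, a=1)
  go(i=7, a=8)
    go(i=6, a=56)
      go(i=5, a=336)
        go(i=4, a=1680)
          go(i=3, a=6720)
            go(i=2, a=20160)
              go(i=1, a=40320)
              -> return 40320
            -> return 40320
          -> return 40320
        -> return 40320
      -> return 40320
    -> return 40320
  -> return 40320
-> return 40320

Final answer: 40320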